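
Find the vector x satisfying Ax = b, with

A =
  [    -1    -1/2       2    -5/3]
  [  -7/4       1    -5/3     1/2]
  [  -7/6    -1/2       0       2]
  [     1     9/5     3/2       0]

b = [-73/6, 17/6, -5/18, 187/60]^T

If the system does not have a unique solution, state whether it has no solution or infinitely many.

x_1 = 8/3, x_2 = 7/3, x_3 = -5/2, x_4 = 2

Row-reduce the augmented matrix:
R1 ← R1 / (-1).
R2 ← R2 + 7/4·R1.
R3 ← R3 + 7/6·R1.
R4 ← R4 − 1·R1.
R2 ← R2 / (15/8).
R1 ← R1 − 1/2·R2.
R3 ← R3 − 1/12·R2.
R4 ← R4 − 13/10·R2.
R3 ← R3 / (-284/135).
R1 ← R1 + 28/45·R3.
R2 ← R2 + 124/45·R3.
R4 ← R4 − 3187/450·R3.
R4 ← R4 / (620/71).
R1 ← R1 + 26/71·R4.
R2 ← R2 + 670/213·R4.
R3 ← R3 + 128/71·R4.
Reading off the reduced rows gives x_1 = 8/3, x_2 = 7/3, x_3 = -5/2, x_4 = 2.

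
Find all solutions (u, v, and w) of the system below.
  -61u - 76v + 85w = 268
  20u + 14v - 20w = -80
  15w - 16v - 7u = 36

Row-reduce:
R1 ← R1 / (-61).
R2 ← R2 − 20·R1.
R3 ← R3 + 7·R1.
R2 ← R2 / (-666/61).
R1 ← R1 − 76/61·R2.
R3 ← R3 + 444/61·R2.
Rank is 2 with 3 unknowns, leaving w free.

infinitely many solutions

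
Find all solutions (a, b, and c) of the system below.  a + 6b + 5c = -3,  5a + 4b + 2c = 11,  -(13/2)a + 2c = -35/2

Row-reduce:
R2 ← R2 − 5·R1.
R3 ← R3 + 13/2·R1.
R2 ← R2 / (-26).
R1 ← R1 − 6·R2.
R3 ← R3 − 39·R2.
Row 3 reduces to 0 = 2, a contradiction. The system is inconsistent.

no solution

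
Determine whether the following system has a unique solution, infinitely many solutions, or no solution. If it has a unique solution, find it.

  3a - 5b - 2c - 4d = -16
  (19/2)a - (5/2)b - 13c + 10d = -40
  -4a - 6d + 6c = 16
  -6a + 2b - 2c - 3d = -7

infinitely many solutions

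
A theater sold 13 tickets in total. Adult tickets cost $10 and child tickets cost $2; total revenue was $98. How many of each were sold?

Let a = adult tickets, c = child tickets.
  a + c = 13
  10a + 2c = 98
Row-reduce the augmented matrix:
R2 ← R2 − 10·R1.
R2 ← R2 / (-8).
R1 ← R1 − 1·R2.
Reading off the reduced rows gives a = 9, c = 4.

adult tickets: 9, child tickets: 4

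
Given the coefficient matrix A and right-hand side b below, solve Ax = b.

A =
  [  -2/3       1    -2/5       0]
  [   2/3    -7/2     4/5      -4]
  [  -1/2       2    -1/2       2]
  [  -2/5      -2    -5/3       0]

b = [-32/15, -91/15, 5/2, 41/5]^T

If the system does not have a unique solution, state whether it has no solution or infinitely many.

infinitely many solutions

Row-reduce:
R1 ← R1 / (-2/3).
R2 ← R2 − 2/3·R1.
R3 ← R3 + 1/2·R1.
R4 ← R4 + 2/5·R1.
R2 ← R2 / (-5/2).
R1 ← R1 + 3/2·R2.
R3 ← R3 − 5/4·R2.
R4 ← R4 + 13/5·R2.
Swap R3 and R4.
R3 ← R3 / (-691/375).
R1 ← R1 − 9/25·R3.
R2 ← R2 + 4/25·R3.
Rank is 3 with 4 unknowns, leaving x_4 free.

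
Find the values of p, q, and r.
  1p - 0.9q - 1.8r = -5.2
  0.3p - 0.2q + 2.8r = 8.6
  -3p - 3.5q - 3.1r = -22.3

Row-reduce the augmented matrix:
R2 ← R2 − 3/10·R1.
R3 ← R3 + 3·R1.
R2 ← R2 / (7/100).
R1 ← R1 + 9/10·R2.
R3 ← R3 + 31/5·R2.
R3 ← R3 / (20113/70).
R1 ← R1 − 288/7·R3.
R2 ← R2 − 334/7·R3.
Reading off the reduced rows gives p = 2, q = 2, r = 3.

p = 2, q = 2, r = 3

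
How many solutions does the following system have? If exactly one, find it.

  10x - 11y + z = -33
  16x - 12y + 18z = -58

Row-reduce:
R1 ← R1 / (10).
R2 ← R2 − 16·R1.
R2 ← R2 / (28/5).
R1 ← R1 + 11/10·R2.
Rank is 2 with 3 unknowns, leaving z free.

infinitely many solutions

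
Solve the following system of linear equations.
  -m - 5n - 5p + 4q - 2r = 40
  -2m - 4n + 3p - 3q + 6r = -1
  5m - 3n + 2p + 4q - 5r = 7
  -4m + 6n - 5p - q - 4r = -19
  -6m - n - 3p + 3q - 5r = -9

Row-reduce the augmented matrix:
R1 ← R1 / (-1).
R2 ← R2 + 2·R1.
R3 ← R3 − 5·R1.
R4 ← R4 + 4·R1.
R5 ← R5 + 6·R1.
R2 ← R2 / (6).
R1 ← R1 − 5·R2.
R3 ← R3 + 28·R2.
R4 ← R4 − 26·R2.
R5 ← R5 − 29·R2.
R3 ← R3 / (113/3).
R1 ← R1 + 35/6·R3.
R2 ← R2 − 13/6·R3.
R4 ← R4 + 124/3·R3.
R5 ← R5 + 215/6·R3.
R4 ← R4 / (76/113).
R1 ← R1 − 211/226·R4.
R2 ← R2 + 59/226·R4.
R3 ← R3 + 82/113·R4.
R5 ← R5 − 1393/226·R4.
R5 ← R5 / (2341/76).
R1 ← R1 − 375/76·R5.
R2 ← R2 + 147/76·R5.
R3 ← R3 + 78/19·R5.
R4 ← R4 + 259/38·R5.
Reading off the reduced rows gives m = 3, n = -2, p = -5, q = 4, r = 4.

m = 3, n = -2, p = -5, q = 4, r = 4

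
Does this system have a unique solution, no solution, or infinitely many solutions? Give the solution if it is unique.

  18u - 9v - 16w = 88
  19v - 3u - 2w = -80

Row-reduce:
R1 ← R1 / (18).
R2 ← R2 + 3·R1.
R2 ← R2 / (35/2).
R1 ← R1 + 1/2·R2.
Rank is 2 with 3 unknowns, leaving w free.

infinitely many solutions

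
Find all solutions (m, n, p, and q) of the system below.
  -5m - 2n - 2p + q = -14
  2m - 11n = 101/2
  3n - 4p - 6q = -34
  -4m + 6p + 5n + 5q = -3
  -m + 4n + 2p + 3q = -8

Row-reduce:
R1 ← R1 / (-5).
R2 ← R2 − 2·R1.
R4 ← R4 + 4·R1.
R5 ← R5 + 1·R1.
R2 ← R2 / (-59/5).
R1 ← R1 − 2/5·R2.
R3 ← R3 − 3·R2.
R4 ← R4 − 33/5·R2.
R5 ← R5 − 22/5·R2.
R3 ← R3 / (-248/59).
R1 ← R1 − 22/59·R3.
R2 ← R2 − 4/59·R3.
R4 ← R4 − 422/59·R3.
R5 ← R5 − 124/59·R3.
R4 ← R4 / (-174/31).
R1 ← R1 + 22/31·R4.
R2 ← R2 + 4/31·R4.
R3 ← R3 − 87/62·R4.
Row 5 reduces to 0 = 1/4, a contradiction. The system is inconsistent.

no solution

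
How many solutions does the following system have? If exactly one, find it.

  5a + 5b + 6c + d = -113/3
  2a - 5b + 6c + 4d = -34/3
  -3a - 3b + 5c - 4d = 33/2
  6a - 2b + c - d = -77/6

a = -3, b = -7/3, c = -3/2, d = -2

Row-reduce the augmented matrix:
R1 ← R1 / (5).
R2 ← R2 − 2·R1.
R3 ← R3 + 3·R1.
R4 ← R4 − 6·R1.
R2 ← R2 / (-7).
R1 ← R1 − 1·R2.
R4 ← R4 + 8·R2.
R3 ← R3 / (43/5).
R1 ← R1 − 12/7·R3.
R2 ← R2 + 18/35·R3.
R4 ← R4 + 361/35·R3.
R4 ← R4 / (-3128/301).
R1 ← R1 − 419/301·R4.
R2 ← R2 + 216/301·R4.
R3 ← R3 + 17/43·R4.
Reading off the reduced rows gives a = -3, b = -7/3, c = -3/2, d = -2.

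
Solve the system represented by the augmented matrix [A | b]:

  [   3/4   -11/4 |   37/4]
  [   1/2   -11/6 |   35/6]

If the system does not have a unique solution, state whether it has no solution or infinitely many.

no solution

Row-reduce:
R1 ← R1 / (3/4).
R2 ← R2 − 1/2·R1.
Row 2 reduces to 0 = -1/3, a contradiction. The system is inconsistent.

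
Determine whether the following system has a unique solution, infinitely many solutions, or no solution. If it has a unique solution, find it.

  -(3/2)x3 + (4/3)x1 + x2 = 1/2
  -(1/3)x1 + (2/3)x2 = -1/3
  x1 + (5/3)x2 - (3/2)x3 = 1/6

infinitely many solutions

Row-reduce:
R1 ← R1 / (4/3).
R2 ← R2 + 1/3·R1.
R3 ← R3 − 1·R1.
R2 ← R2 / (11/12).
R1 ← R1 − 3/4·R2.
R3 ← R3 − 11/12·R2.
Rank is 2 with 3 unknowns, leaving x3 free.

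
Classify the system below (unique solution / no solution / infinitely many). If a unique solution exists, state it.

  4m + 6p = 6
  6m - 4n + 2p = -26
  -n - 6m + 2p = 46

m = -6, n = 0, p = 5

Row-reduce the augmented matrix:
R1 ← R1 / (4).
R2 ← R2 − 6·R1.
R3 ← R3 + 6·R1.
R2 ← R2 / (-4).
R3 ← R3 + 1·R2.
R3 ← R3 / (51/4).
R1 ← R1 − 3/2·R3.
R2 ← R2 − 7/4·R3.
Reading off the reduced rows gives m = -6, n = 0, p = 5.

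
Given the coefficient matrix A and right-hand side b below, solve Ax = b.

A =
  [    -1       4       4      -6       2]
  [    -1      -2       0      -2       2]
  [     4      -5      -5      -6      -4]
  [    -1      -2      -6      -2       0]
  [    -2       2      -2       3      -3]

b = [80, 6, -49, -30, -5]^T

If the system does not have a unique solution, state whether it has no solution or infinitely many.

Row-reduce the augmented matrix:
R1 ← R1 / (-1).
R2 ← R2 + 1·R1.
R3 ← R3 − 4·R1.
R4 ← R4 + 1·R1.
R5 ← R5 + 2·R1.
R2 ← R2 / (-6).
R1 ← R1 + 4·R2.
R3 ← R3 − 11·R2.
R4 ← R4 + 6·R2.
R5 ← R5 + 6·R2.
R3 ← R3 / (11/3).
R1 ← R1 + 4/3·R3.
R2 ← R2 − 2/3·R3.
R4 ← R4 + 6·R3.
R5 ← R5 + 6·R3.
R4 ← R4 / (-408/11).
R1 ← R1 + 54/11·R4.
R2 ← R2 − 38/11·R4.
R3 ← R3 + 68/11·R4.
R5 ← R5 + 287/11·R4.
R5 ← R5 / (-745/204).
R1 ← R1 + 39/34·R5.
R2 ← R2 + 31/102·R5.
R3 ← R3 − 1/3·R5.
R4 ← R4 + 25/204·R5.
Reading off the reduced rows gives x_1 = -6, x_2 = 5, x_3 = 6, x_4 = -5, x_5 = 0.

x_1 = -6, x_2 = 5, x_3 = 6, x_4 = -5, x_5 = 0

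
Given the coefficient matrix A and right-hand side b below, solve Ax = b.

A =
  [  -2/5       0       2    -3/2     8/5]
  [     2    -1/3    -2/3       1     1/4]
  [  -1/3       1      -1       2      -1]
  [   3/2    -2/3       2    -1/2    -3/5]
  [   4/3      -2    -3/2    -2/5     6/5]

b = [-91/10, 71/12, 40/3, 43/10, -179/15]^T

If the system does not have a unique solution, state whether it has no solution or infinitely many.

x_1 = 2, x_2 = 3, x_3 = 2, x_4 = 5, x_5 = -3

Row-reduce the augmented matrix:
R1 ← R1 / (-2/5).
R2 ← R2 − 2·R1.
R3 ← R3 + 1/3·R1.
R4 ← R4 − 3/2·R1.
R5 ← R5 − 4/3·R1.
R2 ← R2 / (-1/3).
R3 ← R3 − 1·R2.
R4 ← R4 + 2/3·R2.
R5 ← R5 + 2·R2.
R3 ← R3 / (76/3).
R1 ← R1 + 5·R3.
R2 ← R2 + 28·R3.
R4 ← R4 + 55/6·R3.
R5 ← R5 + 305/6·R3.
R4 ← R4 / (605/608).
R1 ← R1 − 165/304·R4.
R2 ← R2 − 117/76·R4.
R3 ← R3 + 195/304·R4.
R5 ← R5 − 3019/3040·R4.
R5 ← R5 / (1813883/363000).
R1 ← R1 − 113/55·R5.
R2 ← R2 − 56267/12100·R5.
R3 ← R3 + 2521/2420·R5.
R4 ← R4 + 27257/9075·R5.
Reading off the reduced rows gives x_1 = 2, x_2 = 3, x_3 = 2, x_4 = 5, x_5 = -3.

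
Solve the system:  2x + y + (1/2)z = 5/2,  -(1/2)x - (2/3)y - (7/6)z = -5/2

infinitely many solutions

Row-reduce:
R1 ← R1 / (2).
R2 ← R2 + 1/2·R1.
R2 ← R2 / (-5/12).
R1 ← R1 − 1/2·R2.
Rank is 2 with 3 unknowns, leaving z free.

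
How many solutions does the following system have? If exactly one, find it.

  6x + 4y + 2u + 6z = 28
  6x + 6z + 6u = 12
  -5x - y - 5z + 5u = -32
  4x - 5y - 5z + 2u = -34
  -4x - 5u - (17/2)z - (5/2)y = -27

no solution

Row-reduce:
R1 ← R1 / (6).
R2 ← R2 − 6·R1.
R3 ← R3 + 5·R1.
R4 ← R4 − 4·R1.
R5 ← R5 + 4·R1.
R2 ← R2 / (-4).
R1 ← R1 − 2/3·R2.
R3 ← R3 − 7/3·R2.
R4 ← R4 + 23/3·R2.
R5 ← R5 − 1/6·R2.
Swap R3 and R4.
R3 ← R3 / (-9).
R1 ← R1 − 1·R3.
R5 ← R5 + 9/2·R3.
R4 ← R4 / (9).
R1 ← R1 − 2/9·R4.
R2 ← R2 + 1·R4.
R3 ← R3 − 7/9·R4.
Row 5 reduces to 0 = 2, a contradiction. The system is inconsistent.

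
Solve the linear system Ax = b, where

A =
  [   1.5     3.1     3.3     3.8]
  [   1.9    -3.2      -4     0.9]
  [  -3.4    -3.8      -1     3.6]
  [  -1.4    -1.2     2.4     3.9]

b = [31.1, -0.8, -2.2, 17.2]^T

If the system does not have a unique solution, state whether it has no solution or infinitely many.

Row-reduce the augmented matrix:
R1 ← R1 / (3/2).
R2 ← R2 − 19/10·R1.
R3 ← R3 + 17/5·R1.
R4 ← R4 + 7/5·R1.
R2 ← R2 / (-1069/150).
R1 ← R1 − 31/15·R2.
R3 ← R3 − 242/75·R2.
R4 ← R4 − 127/75·R2.
R3 ← R3 / (2968/1069).
R1 ← R1 + 184/1069·R3.
R2 ← R2 − 1227/1069·R3.
R4 ← R4 − 18902/5345·R3.
R4 ← R4 / (-12582/1855).
R1 ← R1 − 759/371·R4.
R2 ← R2 + 5591/1484·R4.
R3 ← R3 − 5581/1484·R4.
Reading off the reduced rows gives x_1 = 4, x_2 = 0, x_3 = 3, x_4 = 4.

x_1 = 4, x_2 = 0, x_3 = 3, x_4 = 4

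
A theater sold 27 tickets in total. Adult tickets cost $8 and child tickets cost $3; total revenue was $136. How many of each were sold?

Let a = adult tickets, c = child tickets.
  a + c = 27
  8a + 3c = 136
From equation 1: a = 27 − c.
Substitute into equation 2 and solve: c = 16.
Then a = 11.

adult tickets: 11, child tickets: 16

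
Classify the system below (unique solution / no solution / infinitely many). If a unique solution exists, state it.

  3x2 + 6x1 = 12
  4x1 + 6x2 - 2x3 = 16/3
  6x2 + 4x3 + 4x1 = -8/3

x1 = 8/3, x2 = -4/3, x3 = -4/3

Row-reduce the augmented matrix:
R1 ← R1 / (6).
R2 ← R2 − 4·R1.
R3 ← R3 − 4·R1.
R2 ← R2 / (4).
R1 ← R1 − 1/2·R2.
R3 ← R3 − 4·R2.
R3 ← R3 / (6).
R1 ← R1 − 1/4·R3.
R2 ← R2 + 1/2·R3.
Reading off the reduced rows gives x1 = 8/3, x2 = -4/3, x3 = -4/3.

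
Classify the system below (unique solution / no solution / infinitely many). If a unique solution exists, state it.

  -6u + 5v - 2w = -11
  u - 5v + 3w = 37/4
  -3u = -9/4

u = 3/4, v = -1/2, w = 2

Row-reduce the augmented matrix:
R1 ← R1 / (-6).
R2 ← R2 − 1·R1.
R3 ← R3 + 3·R1.
R2 ← R2 / (-25/6).
R1 ← R1 + 5/6·R2.
R3 ← R3 + 5/2·R2.
R3 ← R3 / (-3/5).
R1 ← R1 + 1/5·R3.
R2 ← R2 + 16/25·R3.
Reading off the reduced rows gives u = 3/4, v = -1/2, w = 2.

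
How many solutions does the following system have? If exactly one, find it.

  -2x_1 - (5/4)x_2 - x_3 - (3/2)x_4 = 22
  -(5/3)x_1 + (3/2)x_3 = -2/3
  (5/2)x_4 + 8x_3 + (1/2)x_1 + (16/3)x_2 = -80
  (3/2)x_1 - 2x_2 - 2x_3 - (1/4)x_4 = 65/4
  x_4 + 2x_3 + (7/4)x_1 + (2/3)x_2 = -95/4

Row-reduce the augmented matrix:
R1 ← R1 / (-2).
R2 ← R2 + 5/3·R1.
R3 ← R3 − 1/2·R1.
R4 ← R4 − 3/2·R1.
R5 ← R5 − 7/4·R1.
R2 ← R2 / (25/24).
R1 ← R1 − 5/8·R2.
R3 ← R3 − 241/48·R2.
R4 ← R4 + 47/16·R2.
R5 ← R5 + 41/96·R2.
R3 ← R3 / (-1049/300).
R1 ← R1 + 9/10·R3.
R2 ← R2 − 56/25·R3.
R4 ← R4 − 383/100·R3.
R5 ← R5 − 1249/600·R3.
R4 ← R4 / (-8903/4196).
R1 ← R1 − 1053/1049·R4.
R2 ← R2 + 1362/1049·R4.
R3 ← R3 − 1170/1049·R4.
R5 ← R5 + 8903/4196·R4.
R5 reduces to 0 = 0, so the extra equation is consistent.
Reading off the reduced rows gives x_1 = -5, x_2 = -6, x_3 = -6, x_4 = 1.

x_1 = -5, x_2 = -6, x_3 = -6, x_4 = 1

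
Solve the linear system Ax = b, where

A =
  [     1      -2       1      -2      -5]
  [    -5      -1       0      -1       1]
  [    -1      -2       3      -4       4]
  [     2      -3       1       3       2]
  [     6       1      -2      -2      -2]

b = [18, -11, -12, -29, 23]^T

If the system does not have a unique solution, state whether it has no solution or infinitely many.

x_1 = 1, x_2 = 5, x_3 = 1, x_4 = -3, x_5 = -4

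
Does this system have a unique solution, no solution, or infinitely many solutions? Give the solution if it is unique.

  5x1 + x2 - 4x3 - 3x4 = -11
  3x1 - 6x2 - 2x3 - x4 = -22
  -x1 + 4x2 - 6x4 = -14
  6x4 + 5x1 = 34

x1 = 2, x2 = 3, x3 = 3, x4 = 4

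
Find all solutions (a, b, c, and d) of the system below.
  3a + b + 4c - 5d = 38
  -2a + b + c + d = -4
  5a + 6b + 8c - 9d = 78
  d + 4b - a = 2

Row-reduce:
R1 ← R1 / (3).
R2 ← R2 + 2·R1.
R3 ← R3 − 5·R1.
R4 ← R4 + 1·R1.
R2 ← R2 / (5/3).
R1 ← R1 − 1/3·R2.
R3 ← R3 − 13/3·R2.
R4 ← R4 − 13/3·R2.
R3 ← R3 / (-41/5).
R1 ← R1 − 3/5·R3.
R2 ← R2 − 11/5·R3.
R4 ← R4 + 41/5·R3.
Rank is 3 with 4 unknowns, leaving d free.

infinitely many solutions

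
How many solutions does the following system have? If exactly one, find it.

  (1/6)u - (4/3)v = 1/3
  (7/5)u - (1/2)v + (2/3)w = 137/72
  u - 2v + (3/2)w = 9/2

u = 0, v = -1/4, w = 8/3

Row-reduce the augmented matrix:
R1 ← R1 / (1/6).
R2 ← R2 − 7/5·R1.
R3 ← R3 − 1·R1.
R2 ← R2 / (107/10).
R1 ← R1 + 8·R2.
R3 ← R3 − 6·R2.
R3 ← R3 / (241/214).
R1 ← R1 − 160/321·R3.
R2 ← R2 − 20/321·R3.
Reading off the reduced rows gives u = 0, v = -1/4, w = 8/3.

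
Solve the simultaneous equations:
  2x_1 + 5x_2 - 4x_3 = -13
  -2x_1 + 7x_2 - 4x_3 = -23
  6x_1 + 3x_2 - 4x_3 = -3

infinitely many solutions

Row-reduce:
R1 ← R1 / (2).
R2 ← R2 + 2·R1.
R3 ← R3 − 6·R1.
R2 ← R2 / (12).
R1 ← R1 − 5/2·R2.
R3 ← R3 + 12·R2.
Rank is 2 with 3 unknowns, leaving x_3 free.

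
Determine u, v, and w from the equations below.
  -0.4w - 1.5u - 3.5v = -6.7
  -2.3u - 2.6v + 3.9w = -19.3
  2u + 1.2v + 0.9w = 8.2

u = 5, v = 0, w = -2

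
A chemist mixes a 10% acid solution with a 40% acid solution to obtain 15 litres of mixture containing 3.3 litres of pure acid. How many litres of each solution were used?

Let a = litres of solution A, b = litres of solution B.
  a + b = 15
  (1/10)a + (2/5)b = 33/10
Row-reduce the augmented matrix:
R2 ← R2 − 1/10·R1.
R2 ← R2 / (3/10).
R1 ← R1 − 1·R2.
Reading off the reduced rows gives a = 9, b = 6.

litres of solution A: 9, litres of solution B: 6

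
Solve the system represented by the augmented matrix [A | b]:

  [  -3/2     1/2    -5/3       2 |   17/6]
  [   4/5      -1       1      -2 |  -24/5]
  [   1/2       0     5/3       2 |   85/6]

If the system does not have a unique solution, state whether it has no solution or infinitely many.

infinitely many solutions

Row-reduce:
R1 ← R1 / (-3/2).
R2 ← R2 − 4/5·R1.
R3 ← R3 − 1/2·R1.
R2 ← R2 / (-11/15).
R1 ← R1 + 1/3·R2.
R3 ← R3 − 1/6·R2.
R3 ← R3 / (25/22).
R1 ← R1 − 35/33·R3.
R2 ← R2 + 5/33·R3.
Rank is 3 with 4 unknowns, leaving x_4 free.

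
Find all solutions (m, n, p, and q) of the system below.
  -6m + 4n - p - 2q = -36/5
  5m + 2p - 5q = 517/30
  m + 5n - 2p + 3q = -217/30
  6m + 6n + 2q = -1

m = 5/3, n = -1, p = -9/5, q = -5/2

Row-reduce the augmented matrix:
R1 ← R1 / (-6).
R2 ← R2 − 5·R1.
R3 ← R3 − 1·R1.
R4 ← R4 − 6·R1.
R2 ← R2 / (10/3).
R1 ← R1 + 2/3·R2.
R3 ← R3 − 17/3·R2.
R4 ← R4 − 10·R2.
R3 ← R3 / (-83/20).
R1 ← R1 − 2/5·R3.
R2 ← R2 − 7/20·R3.
R4 ← R4 + 9/2·R3.
R4 ← R4 / (400/83).
R1 ← R1 − 29/83·R4.
R2 ← R2 + 68/83·R4.
R3 ← R3 + 280/83·R4.
Reading off the reduced rows gives m = 5/3, n = -1, p = -9/5, q = -5/2.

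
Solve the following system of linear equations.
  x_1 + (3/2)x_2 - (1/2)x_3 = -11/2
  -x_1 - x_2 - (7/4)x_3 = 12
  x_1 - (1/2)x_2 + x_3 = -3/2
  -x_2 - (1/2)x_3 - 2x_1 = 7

x_1 = 0, x_2 = -5, x_3 = -4

Row-reduce the augmented matrix:
R2 ← R2 + 1·R1.
R3 ← R3 − 1·R1.
R4 ← R4 + 2·R1.
R2 ← R2 / (1/2).
R1 ← R1 − 3/2·R2.
R3 ← R3 + 2·R2.
R4 ← R4 − 2·R2.
R3 ← R3 / (-15/2).
R1 ← R1 − 25/4·R3.
R2 ← R2 + 9/2·R3.
R4 ← R4 − 15/2·R3.
R4 reduces to 0 = 0, so the extra equation is consistent.
Reading off the reduced rows gives x_1 = 0, x_2 = -5, x_3 = -4.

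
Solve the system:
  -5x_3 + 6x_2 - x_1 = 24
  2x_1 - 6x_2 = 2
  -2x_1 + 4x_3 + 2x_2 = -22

x_1 = 1, x_2 = 0, x_3 = -5

Row-reduce the augmented matrix:
R1 ← R1 / (-1).
R2 ← R2 − 2·R1.
R3 ← R3 + 2·R1.
R2 ← R2 / (6).
R1 ← R1 + 6·R2.
R3 ← R3 + 10·R2.
R3 ← R3 / (-8/3).
R1 ← R1 + 5·R3.
R2 ← R2 + 5/3·R3.
Reading off the reduced rows gives x_1 = 1, x_2 = 0, x_3 = -5.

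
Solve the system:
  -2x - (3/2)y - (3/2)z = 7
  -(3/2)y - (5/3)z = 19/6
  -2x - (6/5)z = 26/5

x = -2, y = -1, z = -1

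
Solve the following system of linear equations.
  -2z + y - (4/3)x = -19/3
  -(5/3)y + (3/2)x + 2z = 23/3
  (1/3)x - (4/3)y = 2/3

no solution

Row-reduce:
R1 ← R1 / (-4/3).
R2 ← R2 − 3/2·R1.
R3 ← R3 − 1/3·R1.
R2 ← R2 / (-13/24).
R1 ← R1 + 3/4·R2.
R3 ← R3 + 13/12·R2.
Row 3 reduces to 0 = -2, a contradiction. The system is inconsistent.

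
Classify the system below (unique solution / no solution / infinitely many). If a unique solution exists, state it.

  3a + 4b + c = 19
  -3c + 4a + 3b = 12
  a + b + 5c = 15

a = 3, b = 2, c = 2

Row-reduce the augmented matrix:
R1 ← R1 / (3).
R2 ← R2 − 4·R1.
R3 ← R3 − 1·R1.
R2 ← R2 / (-7/3).
R1 ← R1 − 4/3·R2.
R3 ← R3 + 1/3·R2.
R3 ← R3 / (37/7).
R1 ← R1 + 15/7·R3.
R2 ← R2 − 13/7·R3.
Reading off the reduced rows gives a = 3, b = 2, c = 2.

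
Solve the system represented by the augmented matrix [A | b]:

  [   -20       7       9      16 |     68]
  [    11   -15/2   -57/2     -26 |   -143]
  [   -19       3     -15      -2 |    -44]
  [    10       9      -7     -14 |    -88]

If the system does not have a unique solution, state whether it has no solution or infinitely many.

no solution

Row-reduce:
R1 ← R1 / (-20).
R2 ← R2 − 11·R1.
R3 ← R3 + 19·R1.
R4 ← R4 − 10·R1.
R2 ← R2 / (-73/20).
R1 ← R1 + 7/20·R2.
R3 ← R3 + 73/20·R2.
R4 ← R4 − 25/2·R2.
Swap R3 and R4.
R3 ← R3 / (-6070/73).
R1 ← R1 − 132/73·R3.
R2 ← R2 − 471/73·R3.
Row 4 reduces to 0 = -3, a contradiction. The system is inconsistent.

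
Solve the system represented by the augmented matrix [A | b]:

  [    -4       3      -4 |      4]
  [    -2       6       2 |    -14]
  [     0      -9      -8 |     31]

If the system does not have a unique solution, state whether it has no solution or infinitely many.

no solution

Row-reduce:
R1 ← R1 / (-4).
R2 ← R2 + 2·R1.
R2 ← R2 / (9/2).
R1 ← R1 + 3/4·R2.
R3 ← R3 + 9·R2.
Row 3 reduces to 0 = -1, a contradiction. The system is inconsistent.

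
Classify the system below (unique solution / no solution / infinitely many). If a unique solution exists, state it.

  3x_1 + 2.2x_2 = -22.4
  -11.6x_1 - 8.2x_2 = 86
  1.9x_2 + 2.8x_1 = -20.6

x_1 = -6, x_2 = -2

Row-reduce the augmented matrix:
R1 ← R1 / (3).
R2 ← R2 + 58/5·R1.
R3 ← R3 − 14/5·R1.
R2 ← R2 / (23/75).
R1 ← R1 − 11/15·R2.
R3 ← R3 + 23/150·R2.
R3 reduces to 0 = 0, so the extra equation is consistent.
Reading off the reduced rows gives x_1 = -6, x_2 = -2.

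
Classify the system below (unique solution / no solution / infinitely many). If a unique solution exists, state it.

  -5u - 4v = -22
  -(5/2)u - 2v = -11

infinitely many solutions

Row-reduce:
R1 ← R1 / (-5).
R2 ← R2 + 5/2·R1.
Rank is 1 with 2 unknowns, leaving v free.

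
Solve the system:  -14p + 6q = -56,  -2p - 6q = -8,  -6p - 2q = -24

Row-reduce the augmented matrix:
R1 ← R1 / (-14).
R2 ← R2 + 2·R1.
R3 ← R3 + 6·R1.
R2 ← R2 / (-48/7).
R1 ← R1 + 3/7·R2.
R3 ← R3 + 32/7·R2.
R3 reduces to 0 = 0, so the extra equation is consistent.
Reading off the reduced rows gives p = 4, q = 0.

p = 4, q = 0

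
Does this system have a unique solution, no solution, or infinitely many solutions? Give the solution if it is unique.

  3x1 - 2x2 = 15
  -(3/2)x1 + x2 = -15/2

infinitely many solutions

Row-reduce:
R1 ← R1 / (3).
R2 ← R2 + 3/2·R1.
Rank is 1 with 2 unknowns, leaving x2 free.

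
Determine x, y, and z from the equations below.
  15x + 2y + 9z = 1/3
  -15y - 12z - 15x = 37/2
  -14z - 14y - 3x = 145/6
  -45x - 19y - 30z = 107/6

Row-reduce the augmented matrix:
R1 ← R1 / (15).
R2 ← R2 + 15·R1.
R3 ← R3 + 3·R1.
R4 ← R4 + 45·R1.
R2 ← R2 / (-13).
R1 ← R1 − 2/15·R2.
R3 ← R3 + 68/5·R2.
R4 ← R4 + 13·R2.
R3 ← R3 / (-589/65).
R1 ← R1 − 37/65·R3.
R2 ← R2 − 3/13·R3.
R4 reduces to 0 = 0, so the extra equation is consistent.
Reading off the reduced rows gives x = 1/2, y = -4/3, z = -1/2.

x = 1/2, y = -4/3, z = -1/2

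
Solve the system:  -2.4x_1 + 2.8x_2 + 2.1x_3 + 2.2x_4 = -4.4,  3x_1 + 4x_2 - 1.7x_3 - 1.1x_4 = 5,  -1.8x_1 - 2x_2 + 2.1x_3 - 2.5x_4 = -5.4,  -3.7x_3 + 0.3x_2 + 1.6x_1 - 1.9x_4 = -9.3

x_1 = 6, x_2 = -1, x_3 = 4, x_4 = 2

Row-reduce the augmented matrix:
R1 ← R1 / (-12/5).
R2 ← R2 − 3·R1.
R3 ← R3 + 9/5·R1.
R4 ← R4 − 8/5·R1.
R2 ← R2 / (15/2).
R1 ← R1 + 7/6·R2.
R3 ← R3 + 41/10·R2.
R4 ← R4 − 13/6·R2.
R3 ← R3 / (773/750).
R1 ← R1 + 329/450·R3.
R2 ← R2 − 37/300·R3.
R4 ← R4 + 4621/1800·R3.
R4 ← R4 / (-417431/46380).
R1 ← R1 + 13747/4638·R4.
R2 ← R2 − 941/1546·R4.
R3 ← R3 + 2436/773·R4.
Reading off the reduced rows gives x_1 = 6, x_2 = -1, x_3 = 4, x_4 = 2.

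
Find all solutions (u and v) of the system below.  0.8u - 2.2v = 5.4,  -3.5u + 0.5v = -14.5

Row-reduce the augmented matrix:
R1 ← R1 / (4/5).
R2 ← R2 + 7/2·R1.
R2 ← R2 / (-73/8).
R1 ← R1 + 11/4·R2.
Reading off the reduced rows gives u = 4, v = -1.

u = 4, v = -1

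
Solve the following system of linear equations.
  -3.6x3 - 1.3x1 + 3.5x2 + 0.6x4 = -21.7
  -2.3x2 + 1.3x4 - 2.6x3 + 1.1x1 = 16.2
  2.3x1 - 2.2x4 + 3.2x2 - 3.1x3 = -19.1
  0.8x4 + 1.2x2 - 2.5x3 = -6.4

x1 = 1, x2 = -6, x3 = 0, x4 = 1

Row-reduce the augmented matrix:
R1 ← R1 / (-13/10).
R2 ← R2 − 11/10·R1.
R3 ← R3 − 23/10·R1.
R2 ← R2 / (43/65).
R1 ← R1 + 35/13·R2.
R3 ← R3 − 1221/130·R2.
R4 ← R4 − 6/5·R2.
R3 ← R3 / (15199/215).
R1 ← R1 + 869/43·R3.
R2 ← R2 + 367/43·R3.
R4 ← R4 − 3329/430·R3.
R4 ← R4 / (277401/607960).
R1 ← R1 + 46635/60796·R4.
R2 ← R2 + 30609/60796·R4.
R3 ← R3 + 23051/60796·R4.
Reading off the reduced rows gives x1 = 1, x2 = -6, x3 = 0, x4 = 1.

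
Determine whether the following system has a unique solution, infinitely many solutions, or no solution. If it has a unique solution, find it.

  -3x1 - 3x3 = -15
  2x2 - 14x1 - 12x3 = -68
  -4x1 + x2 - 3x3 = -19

infinitely many solutions

Row-reduce:
R1 ← R1 / (-3).
R2 ← R2 + 14·R1.
R3 ← R3 + 4·R1.
R2 ← R2 / (2).
R3 ← R3 − 1·R2.
Rank is 2 with 3 unknowns, leaving x3 free.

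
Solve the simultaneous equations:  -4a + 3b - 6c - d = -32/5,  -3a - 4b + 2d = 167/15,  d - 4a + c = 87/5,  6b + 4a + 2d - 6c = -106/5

Row-reduce the augmented matrix:
R1 ← R1 / (-4).
R2 ← R2 + 3·R1.
R3 ← R3 + 4·R1.
R4 ← R4 − 4·R1.
R2 ← R2 / (-25/4).
R1 ← R1 + 3/4·R2.
R3 ← R3 + 3·R2.
R4 ← R4 − 9·R2.
R3 ← R3 / (121/25).
R1 ← R1 − 24/25·R3.
R2 ← R2 + 18/25·R3.
R4 ← R4 + 138/25·R3.
R4 ← R4 / (694/121).
R1 ← R1 + 26/121·R4.
R2 ← R2 + 41/121·R4.
R3 ← R3 − 17/121·R4.
Reading off the reduced rows gives a = -3, b = 2/3, c = 3, d = 12/5.

a = -3, b = 2/3, c = 3, d = 12/5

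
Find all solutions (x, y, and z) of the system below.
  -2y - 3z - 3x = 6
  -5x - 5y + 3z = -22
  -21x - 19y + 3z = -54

Row-reduce:
R1 ← R1 / (-3).
R2 ← R2 + 5·R1.
R3 ← R3 + 21·R1.
R2 ← R2 / (-5/3).
R1 ← R1 − 2/3·R2.
R3 ← R3 + 5·R2.
Rank is 2 with 3 unknowns, leaving z free.

infinitely many solutions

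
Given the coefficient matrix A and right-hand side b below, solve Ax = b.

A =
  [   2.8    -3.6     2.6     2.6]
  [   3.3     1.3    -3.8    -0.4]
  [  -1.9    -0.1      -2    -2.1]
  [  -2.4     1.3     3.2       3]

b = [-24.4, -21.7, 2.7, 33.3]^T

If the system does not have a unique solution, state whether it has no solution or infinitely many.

x_1 = -6, x_2 = 5, x_3 = 2, x_4 = 2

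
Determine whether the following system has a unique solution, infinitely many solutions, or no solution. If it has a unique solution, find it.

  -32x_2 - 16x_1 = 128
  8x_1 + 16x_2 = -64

infinitely many solutions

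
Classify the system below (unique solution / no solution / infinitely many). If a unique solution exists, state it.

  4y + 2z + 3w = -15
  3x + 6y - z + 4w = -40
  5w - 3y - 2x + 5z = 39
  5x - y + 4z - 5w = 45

Row-reduce the augmented matrix:
Swap R1 and R2.
R1 ← R1 / (3).
R3 ← R3 + 2·R1.
R4 ← R4 − 5·R1.
R2 ← R2 / (4).
R1 ← R1 − 2·R2.
R3 ← R3 − 1·R2.
R4 ← R4 + 11·R2.
R3 ← R3 / (23/6).
R1 ← R1 + 4/3·R3.
R2 ← R2 − 1/2·R3.
R4 ← R4 − 67/6·R3.
R4 ← R4 / (-542/23).
R1 ← R1 − 103/46·R4.
R2 ← R2 + 7/46·R4.
R3 ← R3 − 83/46·R4.
Reading off the reduced rows gives x = 2, y = -6, z = 6, w = -1.

x = 2, y = -6, z = 6, w = -1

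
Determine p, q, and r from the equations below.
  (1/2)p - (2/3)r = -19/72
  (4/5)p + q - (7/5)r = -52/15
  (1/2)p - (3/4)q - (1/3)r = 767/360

p = 5/4, q = -13/5, r = 4/3

Row-reduce the augmented matrix:
R1 ← R1 / (1/2).
R2 ← R2 − 4/5·R1.
R3 ← R3 − 1/2·R1.
R3 ← R3 + 3/4·R2.
R3 ← R3 / (1/12).
R1 ← R1 + 4/3·R3.
R2 ← R2 + 1/3·R3.
Reading off the reduced rows gives p = 5/4, q = -13/5, r = 4/3.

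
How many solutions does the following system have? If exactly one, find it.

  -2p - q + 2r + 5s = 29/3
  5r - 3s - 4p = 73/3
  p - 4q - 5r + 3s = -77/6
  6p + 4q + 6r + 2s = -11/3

p = -5/2, q = -1, r = 8/3, s = -1/3

Row-reduce the augmented matrix:
R1 ← R1 / (-2).
R2 ← R2 + 4·R1.
R3 ← R3 − 1·R1.
R4 ← R4 − 6·R1.
R2 ← R2 / (2).
R1 ← R1 − 1/2·R2.
R3 ← R3 + 9/2·R2.
R4 ← R4 − 1·R2.
R3 ← R3 / (-7/4).
R1 ← R1 + 5/4·R3.
R2 ← R2 − 1/2·R3.
R4 ← R4 − 23/2·R3.
R4 ← R4 / (-928/7).
R1 ← R1 − 124/7·R4.
R2 ← R2 + 93/7·R4.
R3 ← R3 − 95/7·R4.
Reading off the reduced rows gives p = -5/2, q = -1, r = 8/3, s = -1/3.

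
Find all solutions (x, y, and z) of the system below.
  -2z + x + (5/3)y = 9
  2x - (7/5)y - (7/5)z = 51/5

infinitely many solutions

Row-reduce:
R2 ← R2 − 2·R1.
R2 ← R2 / (-71/15).
R1 ← R1 − 5/3·R2.
Rank is 2 with 3 unknowns, leaving z free.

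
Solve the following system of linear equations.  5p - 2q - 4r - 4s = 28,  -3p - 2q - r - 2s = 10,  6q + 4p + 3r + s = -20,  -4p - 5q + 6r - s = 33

Row-reduce the augmented matrix:
R1 ← R1 / (5).
R2 ← R2 + 3·R1.
R3 ← R3 − 4·R1.
R4 ← R4 + 4·R1.
R2 ← R2 / (-16/5).
R1 ← R1 + 2/5·R2.
R3 ← R3 − 38/5·R2.
R4 ← R4 + 33/5·R2.
R3 ← R3 / (-15/8).
R1 ← R1 + 3/8·R3.
R2 ← R2 − 17/16·R3.
R4 ← R4 − 157/16·R3.
R4 ← R4 / (-167/6).
R1 ← R1 − 1·R4.
R2 ← R2 + 13/6·R4.
R3 ← R3 − 10/3·R4.
Reading off the reduced rows gives p = 2, q = -5, r = 2, s = -4.

p = 2, q = -5, r = 2, s = -4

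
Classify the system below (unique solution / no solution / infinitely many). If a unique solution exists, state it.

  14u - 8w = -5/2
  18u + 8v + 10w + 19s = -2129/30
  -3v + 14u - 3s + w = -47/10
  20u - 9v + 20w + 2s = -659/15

u = -3/4, v = 2/5, w = -1, s = -8/3

Row-reduce the augmented matrix:
R1 ← R1 / (14).
R2 ← R2 − 18·R1.
R3 ← R3 − 14·R1.
R4 ← R4 − 20·R1.
R2 ← R2 / (8).
R3 ← R3 + 3·R2.
R4 ← R4 + 9·R2.
R3 ← R3 / (465/28).
R1 ← R1 + 4/7·R3.
R2 ← R2 − 71/28·R3.
R4 ← R4 − 217/4·R3.
R4 ← R4 / (99/10).
R1 ← R1 − 22/155·R4.
R2 ← R2 − 541/310·R4.
R3 ← R3 − 77/310·R4.
Reading off the reduced rows gives u = -3/4, v = 2/5, w = -1, s = -8/3.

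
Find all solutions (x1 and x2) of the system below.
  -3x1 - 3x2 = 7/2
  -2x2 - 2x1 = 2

no solution

Row-reduce:
R1 ← R1 / (-3).
R2 ← R2 + 2·R1.
Row 2 reduces to 0 = -1/3, a contradiction. The system is inconsistent.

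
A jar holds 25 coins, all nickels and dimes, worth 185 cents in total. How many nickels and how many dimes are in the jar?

nickels: 13, dimes: 12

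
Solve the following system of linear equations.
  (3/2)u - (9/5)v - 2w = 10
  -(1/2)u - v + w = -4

Row-reduce:
R1 ← R1 / (3/2).
R2 ← R2 + 1/2·R1.
R2 ← R2 / (-8/5).
R1 ← R1 + 6/5·R2.
Rank is 2 with 3 unknowns, leaving w free.

infinitely many solutions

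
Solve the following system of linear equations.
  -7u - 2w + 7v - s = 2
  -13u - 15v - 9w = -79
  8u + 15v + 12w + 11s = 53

Row-reduce:
R1 ← R1 / (-7).
R2 ← R2 + 13·R1.
R3 ← R3 − 8·R1.
R2 ← R2 / (-28).
R1 ← R1 + 1·R2.
R3 ← R3 − 23·R2.
R3 ← R3 / (1053/196).
R1 ← R1 − 93/196·R3.
R2 ← R2 − 37/196·R3.
Rank is 3 with 4 unknowns, leaving s free.

infinitely many solutions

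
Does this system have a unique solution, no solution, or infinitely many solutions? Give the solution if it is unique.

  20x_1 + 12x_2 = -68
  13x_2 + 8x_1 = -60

x_1 = -1, x_2 = -4

Row-reduce the augmented matrix:
R1 ← R1 / (20).
R2 ← R2 − 8·R1.
R2 ← R2 / (41/5).
R1 ← R1 − 3/5·R2.
Reading off the reduced rows gives x_1 = -1, x_2 = -4.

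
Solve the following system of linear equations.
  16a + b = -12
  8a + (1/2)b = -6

Row-reduce:
R1 ← R1 / (16).
R2 ← R2 − 8·R1.
Rank is 1 with 2 unknowns, leaving b free.

infinitely many solutions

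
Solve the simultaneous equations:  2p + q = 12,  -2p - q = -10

no solution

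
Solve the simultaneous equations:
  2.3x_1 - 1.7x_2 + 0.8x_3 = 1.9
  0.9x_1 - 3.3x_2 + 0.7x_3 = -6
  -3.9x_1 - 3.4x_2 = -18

Row-reduce the augmented matrix:
R1 ← R1 / (23/10).
R2 ← R2 − 9/10·R1.
R3 ← R3 + 39/10·R1.
R2 ← R2 / (-303/115).
R1 ← R1 + 17/23·R2.
R3 ← R3 + 289/46·R2.
R3 ← R3 / (2629/6060).
R1 ← R1 − 145/606·R3.
R2 ← R2 + 89/606·R3.
Reading off the reduced rows gives x_1 = 2, x_2 = 3, x_3 = 3.

x_1 = 2, x_2 = 3, x_3 = 3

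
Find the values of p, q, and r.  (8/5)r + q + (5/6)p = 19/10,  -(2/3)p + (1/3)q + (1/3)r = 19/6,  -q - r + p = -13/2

p = -3, q = 2, r = 3/2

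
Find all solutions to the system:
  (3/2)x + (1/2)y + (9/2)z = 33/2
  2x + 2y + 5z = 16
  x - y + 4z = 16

no solution

Row-reduce:
R1 ← R1 / (3/2).
R2 ← R2 − 2·R1.
R3 ← R3 − 1·R1.
R2 ← R2 / (4/3).
R1 ← R1 − 1/3·R2.
R3 ← R3 + 4/3·R2.
Row 3 reduces to 0 = -1, a contradiction. The system is inconsistent.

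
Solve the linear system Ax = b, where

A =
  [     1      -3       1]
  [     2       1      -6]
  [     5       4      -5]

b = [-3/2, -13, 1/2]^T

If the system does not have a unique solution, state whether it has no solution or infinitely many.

x_1 = 3/2, x_2 = 2, x_3 = 3

Row-reduce the augmented matrix:
R2 ← R2 − 2·R1.
R3 ← R3 − 5·R1.
R2 ← R2 / (7).
R1 ← R1 + 3·R2.
R3 ← R3 − 19·R2.
R3 ← R3 / (82/7).
R1 ← R1 + 17/7·R3.
R2 ← R2 + 8/7·R3.
Reading off the reduced rows gives x_1 = 3/2, x_2 = 2, x_3 = 3.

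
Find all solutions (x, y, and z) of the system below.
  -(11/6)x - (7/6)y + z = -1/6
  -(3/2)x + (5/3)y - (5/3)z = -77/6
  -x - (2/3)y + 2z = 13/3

x = 3, y = -2, z = 3

Row-reduce the augmented matrix:
R1 ← R1 / (-11/6).
R2 ← R2 + 3/2·R1.
R3 ← R3 + 1·R1.
R2 ← R2 / (173/66).
R1 ← R1 − 7/11·R2.
R3 ← R3 + 1/33·R2.
R3 ← R3 / (740/519).
R1 ← R1 − 10/173·R3.
R2 ← R2 + 164/173·R3.
Reading off the reduced rows gives x = 3, y = -2, z = 3.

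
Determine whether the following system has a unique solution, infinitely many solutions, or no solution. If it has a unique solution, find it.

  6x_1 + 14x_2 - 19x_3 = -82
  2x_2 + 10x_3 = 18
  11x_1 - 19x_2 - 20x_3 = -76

x_1 = -5, x_2 = -1, x_3 = 2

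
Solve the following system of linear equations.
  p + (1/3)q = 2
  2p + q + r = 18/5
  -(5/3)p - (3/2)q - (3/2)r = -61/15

p = 1, q = 3, r = -7/5

Row-reduce the augmented matrix:
R2 ← R2 − 2·R1.
R3 ← R3 + 5/3·R1.
R2 ← R2 / (1/3).
R1 ← R1 − 1/3·R2.
R3 ← R3 + 17/18·R2.
R3 ← R3 / (4/3).
R1 ← R1 + 1·R3.
R2 ← R2 − 3·R3.
Reading off the reduced rows gives p = 1, q = 3, r = -7/5.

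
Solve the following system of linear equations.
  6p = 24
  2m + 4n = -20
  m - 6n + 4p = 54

Row-reduce the augmented matrix:
Swap R1 and R2.
R1 ← R1 / (2).
R3 ← R3 − 1·R1.
Swap R2 and R3.
R2 ← R2 / (-8).
R1 ← R1 − 2·R2.
R3 ← R3 / (6).
R1 ← R1 − 1·R3.
R2 ← R2 + 1/2·R3.
Reading off the reduced rows gives m = 2, n = -6, p = 4.

m = 2, n = -6, p = 4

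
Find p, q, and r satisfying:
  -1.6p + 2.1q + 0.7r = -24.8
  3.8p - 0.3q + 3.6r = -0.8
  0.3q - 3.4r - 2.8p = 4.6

Row-reduce the augmented matrix:
R1 ← R1 / (-8/5).
R2 ← R2 − 19/5·R1.
R3 ← R3 + 14/5·R1.
R2 ← R2 / (75/16).
R1 ← R1 + 21/16·R2.
R3 ← R3 + 27/8·R2.
R3 ← R3 / (-209/250).
R1 ← R1 − 259/250·R3.
R2 ← R2 − 421/375·R3.
Reading off the reduced rows gives p = 5, q = -6, r = -6.

p = 5, q = -6, r = -6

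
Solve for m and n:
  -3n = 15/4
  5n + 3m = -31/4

Row-reduce the augmented matrix:
Swap R1 and R2.
R1 ← R1 / (3).
R2 ← R2 / (-3).
R1 ← R1 − 5/3·R2.
Reading off the reduced rows gives m = -1/2, n = -5/4.

m = -1/2, n = -5/4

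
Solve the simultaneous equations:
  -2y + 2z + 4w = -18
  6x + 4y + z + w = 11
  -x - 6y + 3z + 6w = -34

Row-reduce:
Swap R1 and R2.
R1 ← R1 / (6).
R3 ← R3 + 1·R1.
R2 ← R2 / (-2).
R1 ← R1 − 2/3·R2.
R3 ← R3 + 16/3·R2.
R3 ← R3 / (-13/6).
R1 ← R1 − 5/6·R3.
R2 ← R2 + 1·R3.
Rank is 3 with 4 unknowns, leaving w free.

infinitely many solutions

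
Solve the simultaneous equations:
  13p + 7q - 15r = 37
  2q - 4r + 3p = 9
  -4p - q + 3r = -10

infinitely many solutions

Row-reduce:
R1 ← R1 / (13).
R2 ← R2 − 3·R1.
R3 ← R3 + 4·R1.
R2 ← R2 / (5/13).
R1 ← R1 − 7/13·R2.
R3 ← R3 − 15/13·R2.
Rank is 2 with 3 unknowns, leaving r free.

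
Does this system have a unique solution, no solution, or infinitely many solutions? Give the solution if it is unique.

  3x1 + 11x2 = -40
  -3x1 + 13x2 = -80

Row-reduce the augmented matrix:
R1 ← R1 / (3).
R2 ← R2 + 3·R1.
R2 ← R2 / (24).
R1 ← R1 − 11/3·R2.
Reading off the reduced rows gives x1 = 5, x2 = -5.

x1 = 5, x2 = -5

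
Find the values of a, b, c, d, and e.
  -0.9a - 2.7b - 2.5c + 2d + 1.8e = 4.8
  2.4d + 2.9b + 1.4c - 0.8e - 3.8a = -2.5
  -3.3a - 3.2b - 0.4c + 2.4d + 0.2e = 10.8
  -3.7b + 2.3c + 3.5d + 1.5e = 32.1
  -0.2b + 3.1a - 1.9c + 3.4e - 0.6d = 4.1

a = 0, b = -3, c = 5, d = 1, e = 4

Row-reduce the augmented matrix:
R1 ← R1 / (-9/10).
R2 ← R2 + 19/5·R1.
R3 ← R3 + 33/10·R1.
R5 ← R5 − 31/10·R1.
R2 ← R2 / (143/10).
R1 ← R1 − 3·R2.
R3 ← R3 − 67/10·R2.
R4 ← R4 + 37/10·R2.
R5 ← R5 + 19/2·R2.
R3 ← R3 / (8147/2574).
R1 ← R1 − 347/1287·R3.
R2 ← R2 − 1076/1287·R3.
R4 ← R4 − 69413/12870·R3.
R5 ← R5 + 16529/6435·R3.
R4 ← R4 / (2247241/407350).
R1 ← R1 + 31576/40735·R4.
R2 ← R2 − 5392/40735·R4.
R3 ← R3 + 27044/40735·R4.
R5 ← R5 − 115697/203675·R4.
R5 ← R5 / (3722847/2247241).
R1 ← R1 − 1050758/2247241·R5.
R2 ← R2 + 47340/2247241·R5.
R3 ← R3 + 796160/2247241·R5.
R4 ← R4 − 1436249/2247241·R5.
Reading off the reduced rows gives a = 0, b = -3, c = 5, d = 1, e = 4.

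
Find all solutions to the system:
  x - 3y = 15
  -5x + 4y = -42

x = 6, y = -3

From equation 1: x = 15 + 3·y.
Substitute into equation 2 and solve: y = -3.
Then x = 6.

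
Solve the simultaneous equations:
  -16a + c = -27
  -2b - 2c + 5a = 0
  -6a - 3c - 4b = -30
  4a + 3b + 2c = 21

no solution

Row-reduce:
R1 ← R1 / (-16).
R2 ← R2 − 5·R1.
R3 ← R3 + 6·R1.
R4 ← R4 − 4·R1.
R2 ← R2 / (-2).
R3 ← R3 + 4·R2.
R4 ← R4 − 3·R2.
Swap R3 and R4.
R3 ← R3 / (-9/32).
R1 ← R1 + 1/16·R3.
R2 ← R2 − 27/32·R3.
Row 4 reduces to 0 = -3, a contradiction. The system is inconsistent.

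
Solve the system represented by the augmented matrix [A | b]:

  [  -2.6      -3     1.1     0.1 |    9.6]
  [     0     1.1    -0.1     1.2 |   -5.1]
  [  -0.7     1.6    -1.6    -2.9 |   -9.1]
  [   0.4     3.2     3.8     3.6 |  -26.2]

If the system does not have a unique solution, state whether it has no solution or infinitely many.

x_1 = 2, x_2 = -6, x_3 = -3, x_4 = 1

Row-reduce the augmented matrix:
R1 ← R1 / (-13/5).
R3 ← R3 + 7/10·R1.
R4 ← R4 − 2/5·R1.
R2 ← R2 / (11/10).
R1 ← R1 − 15/13·R2.
R3 ← R3 − 313/130·R2.
R4 ← R4 − 178/65·R2.
R3 ← R3 / (-369/220).
R1 ← R1 + 7/22·R3.
R2 ← R2 + 1/11·R3.
R4 ← R4 − 232/55·R3.
R4 ← R4 / (-63985/4797).
R1 ← R1 + 1169/4797·R4.
R2 ← R2 − 6677/4797·R4.
R3 ← R3 − 15883/4797·R4.
Reading off the reduced rows gives x_1 = 2, x_2 = -6, x_3 = -3, x_4 = 1.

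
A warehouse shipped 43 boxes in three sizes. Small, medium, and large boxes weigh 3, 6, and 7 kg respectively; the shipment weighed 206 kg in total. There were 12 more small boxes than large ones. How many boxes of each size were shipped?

small boxes: 20, medium boxes: 15, large boxes: 8

Let s = small boxes, m = medium boxes, l = large boxes.
  s + m + l = 43
  3s + 6m + 7l = 206
  s - l = 12
Row-reduce the augmented matrix:
R2 ← R2 − 3·R1.
R3 ← R3 − 1·R1.
R2 ← R2 / (3).
R1 ← R1 − 1·R2.
R3 ← R3 + 1·R2.
R3 ← R3 / (-2/3).
R1 ← R1 + 1/3·R3.
R2 ← R2 − 4/3·R3.
Reading off the reduced rows gives s = 20, m = 15, l = 8.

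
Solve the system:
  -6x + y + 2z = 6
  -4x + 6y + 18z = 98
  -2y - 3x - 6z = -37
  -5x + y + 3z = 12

x = 1, y = 2, z = 5

Row-reduce the augmented matrix:
R1 ← R1 / (-6).
R2 ← R2 + 4·R1.
R3 ← R3 + 3·R1.
R4 ← R4 + 5·R1.
R2 ← R2 / (16/3).
R1 ← R1 + 1/6·R2.
R3 ← R3 + 5/2·R2.
R4 ← R4 − 1/6·R2.
R3 ← R3 / (13/16).
R1 ← R1 − 3/16·R3.
R2 ← R2 − 25/8·R3.
R4 ← R4 − 13/16·R3.
R4 reduces to 0 = 0, so the extra equation is consistent.
Reading off the reduced rows gives x = 1, y = 2, z = 5.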